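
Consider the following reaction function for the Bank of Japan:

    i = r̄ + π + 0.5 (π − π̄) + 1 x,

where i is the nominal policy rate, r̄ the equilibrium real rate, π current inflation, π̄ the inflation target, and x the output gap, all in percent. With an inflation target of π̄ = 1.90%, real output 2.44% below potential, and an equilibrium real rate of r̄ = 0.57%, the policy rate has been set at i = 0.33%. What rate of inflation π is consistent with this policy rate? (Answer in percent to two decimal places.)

2.10%

Output 2.44% below potential → x = -2.44.
Collecting π: i = r̄ + (1 + 0.5) π − 0.5 π̄ + 1 x
1.5 π = 0.33 − 0.57 + 0.5 × 1.90 − 1 × (-2.44) = 3.15
π = 3.15 / 1.5 = 2.10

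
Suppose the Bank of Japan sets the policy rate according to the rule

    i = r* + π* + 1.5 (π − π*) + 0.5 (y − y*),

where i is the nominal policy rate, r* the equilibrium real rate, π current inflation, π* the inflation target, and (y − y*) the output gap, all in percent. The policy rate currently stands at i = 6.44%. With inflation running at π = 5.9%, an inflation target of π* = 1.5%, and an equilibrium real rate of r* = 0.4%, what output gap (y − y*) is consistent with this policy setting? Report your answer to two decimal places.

-4.12%

0.5 (y − y*) = 6.44 − 0.4 − 1.5 − 1.5 × (5.9 − 1.5) = -2.06
(y − y*) = -2.06 / 0.5 = -4.12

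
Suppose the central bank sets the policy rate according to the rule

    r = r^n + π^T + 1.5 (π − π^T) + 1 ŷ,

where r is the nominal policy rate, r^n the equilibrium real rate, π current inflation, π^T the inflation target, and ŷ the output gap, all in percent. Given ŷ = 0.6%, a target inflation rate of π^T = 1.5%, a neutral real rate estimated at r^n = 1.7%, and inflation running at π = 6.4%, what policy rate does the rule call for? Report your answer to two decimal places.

11.15%

r = 1.7 + 1.5 + 1.5 × (6.4 − 1.5) + 1 × 0.6
   = 1.7 + 1.5 + 7.35 + 0.6 = 11.15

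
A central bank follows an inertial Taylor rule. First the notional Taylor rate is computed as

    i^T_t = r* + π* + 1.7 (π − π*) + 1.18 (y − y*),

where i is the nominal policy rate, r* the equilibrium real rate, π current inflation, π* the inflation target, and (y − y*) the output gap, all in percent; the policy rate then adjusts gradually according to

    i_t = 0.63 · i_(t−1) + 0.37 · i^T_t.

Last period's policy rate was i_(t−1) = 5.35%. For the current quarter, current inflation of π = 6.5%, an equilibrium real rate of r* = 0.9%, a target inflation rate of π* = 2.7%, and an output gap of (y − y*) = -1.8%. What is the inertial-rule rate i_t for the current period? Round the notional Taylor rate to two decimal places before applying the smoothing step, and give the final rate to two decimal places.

6.31%

i^T_t = 0.9 + 2.7 + 1.7 × (6.5 − 2.7) + 1.18 × (-1.8)
   = 0.9 + 2.7 + 6.46 − 2.124 = 7.94
i_t = 0.63 × 5.35 + 0.37 × 7.94 = 3.3705 + 2.9378 = 6.31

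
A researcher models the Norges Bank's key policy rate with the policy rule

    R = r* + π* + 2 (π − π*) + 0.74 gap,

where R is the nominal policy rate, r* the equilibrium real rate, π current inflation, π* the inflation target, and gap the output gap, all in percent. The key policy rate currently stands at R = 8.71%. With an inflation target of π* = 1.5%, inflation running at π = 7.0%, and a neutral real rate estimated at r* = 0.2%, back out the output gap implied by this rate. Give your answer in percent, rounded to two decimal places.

0.74 gap = 8.71 − 0.2 − 1.5 − 2 × (7.0 − 1.5) = -3.99
gap = -3.99 / 0.74 = -5.39

-5.39%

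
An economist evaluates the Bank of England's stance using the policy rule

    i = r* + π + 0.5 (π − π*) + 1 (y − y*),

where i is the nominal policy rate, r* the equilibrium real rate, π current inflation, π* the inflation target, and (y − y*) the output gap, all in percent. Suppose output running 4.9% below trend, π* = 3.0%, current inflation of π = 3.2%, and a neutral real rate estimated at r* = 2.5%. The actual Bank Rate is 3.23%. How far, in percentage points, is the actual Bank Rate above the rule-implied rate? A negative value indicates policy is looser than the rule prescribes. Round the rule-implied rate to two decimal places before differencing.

2.33 pp

Output 4.9% below potential → (y − y*) = -4.9.
i = 2.5 + 3.2 + 0.5 × (3.2 − 3.0) + 1 × (-4.9)
   = 2.5 + 3.2 + 0.1 − 4.9 = 0.90
Deviation = 3.23 − 0.90 = 2.33 pp.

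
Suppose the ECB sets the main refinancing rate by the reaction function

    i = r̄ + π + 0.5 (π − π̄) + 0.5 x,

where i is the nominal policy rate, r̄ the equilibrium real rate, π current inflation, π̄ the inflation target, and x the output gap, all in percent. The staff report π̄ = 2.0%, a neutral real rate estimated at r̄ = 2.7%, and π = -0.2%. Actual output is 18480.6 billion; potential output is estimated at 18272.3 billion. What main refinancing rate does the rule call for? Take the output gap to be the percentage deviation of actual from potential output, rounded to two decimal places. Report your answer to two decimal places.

Output gap = 100 × (18480.6 − 18272.3) / 18272.3 = 1.14%.
i = 2.70 + (-0.20) + 0.5 × (-0.20 − 2.00) + 0.5 × 1.14
   = 2.70 − 0.2 − 1.1 + 0.57 = 1.97

1.97%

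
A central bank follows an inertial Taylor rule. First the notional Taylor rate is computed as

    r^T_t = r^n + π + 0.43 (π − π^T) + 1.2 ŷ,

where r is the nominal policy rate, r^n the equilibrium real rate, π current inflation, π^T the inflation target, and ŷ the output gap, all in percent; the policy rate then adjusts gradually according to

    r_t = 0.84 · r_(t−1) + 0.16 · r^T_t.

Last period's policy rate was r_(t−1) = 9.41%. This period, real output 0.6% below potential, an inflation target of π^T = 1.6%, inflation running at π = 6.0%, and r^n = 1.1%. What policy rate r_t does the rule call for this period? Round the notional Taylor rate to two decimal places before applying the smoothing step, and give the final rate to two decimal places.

9.23%

Output 0.6% below potential → ŷ = -0.6.
r^T_t = 1.1 + 6.0 + 0.43 × (6.0 − 1.6) + 1.2 × (-0.6)
   = 1.1 + 6 + 1.892 − 0.72 = 8.27
r_t = 0.84 × 9.41 + 0.16 × 8.27 = 7.9044 + 1.3232 = 9.23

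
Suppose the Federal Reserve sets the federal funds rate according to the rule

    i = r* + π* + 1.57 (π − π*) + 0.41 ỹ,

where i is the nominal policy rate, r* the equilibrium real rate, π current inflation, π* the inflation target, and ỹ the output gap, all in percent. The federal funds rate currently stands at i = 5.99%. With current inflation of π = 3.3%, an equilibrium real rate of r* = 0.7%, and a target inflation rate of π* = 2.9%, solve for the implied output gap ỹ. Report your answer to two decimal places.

4.30%

0.41 ỹ = 5.99 − 0.7 − 2.9 − 1.57 × (3.3 − 2.9) = 1.762
ỹ = 1.762 / 0.41 = 4.30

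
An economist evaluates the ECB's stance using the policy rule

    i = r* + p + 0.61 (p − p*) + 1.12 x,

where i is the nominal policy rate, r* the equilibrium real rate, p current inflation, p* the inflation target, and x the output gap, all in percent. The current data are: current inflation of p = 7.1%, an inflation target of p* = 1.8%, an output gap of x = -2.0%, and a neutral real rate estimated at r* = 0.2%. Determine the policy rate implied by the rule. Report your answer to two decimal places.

i = 0.2 + 7.1 + 0.61 × (7.1 − 1.8) + 1.12 × (-2.0)
   = 0.2 + 7.1 + 3.233 − 2.24 = 8.29

8.29%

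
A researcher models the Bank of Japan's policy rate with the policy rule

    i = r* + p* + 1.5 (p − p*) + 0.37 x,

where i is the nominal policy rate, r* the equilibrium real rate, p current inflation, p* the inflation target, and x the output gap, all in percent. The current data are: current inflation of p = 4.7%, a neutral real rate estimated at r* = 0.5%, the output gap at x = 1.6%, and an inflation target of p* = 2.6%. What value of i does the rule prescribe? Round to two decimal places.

6.84%

i = 0.5 + 2.6 + 1.5 × (4.7 − 2.6) + 0.37 × 1.6
   = 0.5 + 2.6 + 3.15 + 0.592 = 6.84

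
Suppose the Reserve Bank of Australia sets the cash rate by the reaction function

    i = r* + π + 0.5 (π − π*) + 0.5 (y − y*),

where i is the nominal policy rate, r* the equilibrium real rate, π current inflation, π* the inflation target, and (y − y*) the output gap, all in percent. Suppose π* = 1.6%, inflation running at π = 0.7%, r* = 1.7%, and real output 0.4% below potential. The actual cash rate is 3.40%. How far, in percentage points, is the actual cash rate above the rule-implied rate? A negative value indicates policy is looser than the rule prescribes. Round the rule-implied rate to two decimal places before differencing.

1.65 pp

Output 0.4% below potential → (y − y*) = -0.4.
i = 1.7 + 0.7 + 0.5 × (0.7 − 1.6) + 0.5 × (-0.4)
   = 1.7 + 0.7 − 0.45 − 0.2 = 1.75
Deviation = 3.40 − 1.75 = 1.65 pp.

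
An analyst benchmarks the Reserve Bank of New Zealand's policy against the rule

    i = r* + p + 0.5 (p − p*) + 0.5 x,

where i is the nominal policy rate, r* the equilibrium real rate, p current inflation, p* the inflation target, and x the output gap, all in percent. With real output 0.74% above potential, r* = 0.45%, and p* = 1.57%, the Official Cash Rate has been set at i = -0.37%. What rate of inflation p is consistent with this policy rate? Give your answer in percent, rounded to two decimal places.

-0.27%

Output 0.74% above potential → x = 0.74.
Collecting p: i = r* + (1 + 0.5) p − 0.5 p* + 0.5 x
1.5 p = -0.37 − 0.45 + 0.5 × 1.57 − 0.5 × 0.74 = -0.405
p = -0.405 / 1.5 = -0.27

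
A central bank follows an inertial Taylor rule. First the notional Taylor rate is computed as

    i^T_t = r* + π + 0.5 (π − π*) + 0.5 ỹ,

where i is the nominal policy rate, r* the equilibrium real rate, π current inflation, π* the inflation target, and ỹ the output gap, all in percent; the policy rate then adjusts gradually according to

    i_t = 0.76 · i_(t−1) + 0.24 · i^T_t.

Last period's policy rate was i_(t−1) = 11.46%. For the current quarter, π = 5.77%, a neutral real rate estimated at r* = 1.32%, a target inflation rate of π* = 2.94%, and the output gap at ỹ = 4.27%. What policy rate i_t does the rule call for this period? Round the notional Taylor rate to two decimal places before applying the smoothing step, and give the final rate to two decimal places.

11.26%

i^T_t = 1.32 + 5.77 + 0.5 × (5.77 − 2.94) + 0.5 × 4.27
   = 1.32 + 5.77 + 1.415 + 2.135 = 10.64
i_t = 0.76 × 11.46 + 0.24 × 10.64 = 8.7096 + 2.5536 = 11.26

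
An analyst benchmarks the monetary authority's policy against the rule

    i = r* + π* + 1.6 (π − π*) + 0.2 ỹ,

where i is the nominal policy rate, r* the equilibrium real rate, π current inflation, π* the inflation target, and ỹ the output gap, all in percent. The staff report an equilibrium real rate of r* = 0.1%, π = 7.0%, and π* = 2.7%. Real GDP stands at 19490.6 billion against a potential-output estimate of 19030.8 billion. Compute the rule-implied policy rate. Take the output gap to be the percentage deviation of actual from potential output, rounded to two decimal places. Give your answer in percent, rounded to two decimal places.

Output gap = 100 × (19490.6 − 19030.8) / 19030.8 = 2.42%.
i = 0.10 + 2.70 + 1.6 × (7.00 − 2.70) + 0.2 × 2.42
   = 0.10 + 2.7 + 6.88 + 0.484 = 10.16

10.16%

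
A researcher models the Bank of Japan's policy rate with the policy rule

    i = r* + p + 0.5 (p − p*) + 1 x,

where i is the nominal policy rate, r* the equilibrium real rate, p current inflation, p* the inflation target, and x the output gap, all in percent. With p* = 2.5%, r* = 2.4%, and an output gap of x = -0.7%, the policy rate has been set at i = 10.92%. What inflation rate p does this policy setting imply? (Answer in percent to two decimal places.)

Collecting p: i = r* + (1 + 0.5) p − 0.5 p* + 1 x
1.5 p = 10.92 − 2.4 + 0.5 × 2.5 − 1 × (-0.7) = 10.47
p = 10.47 / 1.5 = 6.98

6.98%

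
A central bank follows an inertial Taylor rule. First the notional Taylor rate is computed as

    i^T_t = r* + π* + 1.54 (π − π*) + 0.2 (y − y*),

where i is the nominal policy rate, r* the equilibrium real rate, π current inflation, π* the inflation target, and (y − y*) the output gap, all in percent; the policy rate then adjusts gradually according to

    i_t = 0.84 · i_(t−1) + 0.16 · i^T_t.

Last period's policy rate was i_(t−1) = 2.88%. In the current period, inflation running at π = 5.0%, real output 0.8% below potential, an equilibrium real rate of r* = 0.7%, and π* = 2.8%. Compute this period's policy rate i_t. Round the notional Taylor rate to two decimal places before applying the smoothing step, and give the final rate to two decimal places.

Output 0.8% below potential → (y − y*) = -0.8.
i^T_t = 0.7 + 2.8 + 1.54 × (5.0 − 2.8) + 0.2 × (-0.8)
   = 0.7 + 2.8 + 3.388 − 0.16 = 6.73
i_t = 0.84 × 2.88 + 0.16 × 6.73 = 2.4192 + 1.0768 = 3.50

3.50%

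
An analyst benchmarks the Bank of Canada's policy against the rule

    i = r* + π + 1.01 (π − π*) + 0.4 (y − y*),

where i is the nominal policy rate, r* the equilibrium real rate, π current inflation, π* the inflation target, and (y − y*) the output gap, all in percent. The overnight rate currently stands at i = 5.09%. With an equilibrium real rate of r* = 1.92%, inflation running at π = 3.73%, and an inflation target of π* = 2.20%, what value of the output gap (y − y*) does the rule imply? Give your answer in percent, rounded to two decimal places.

0.4 (y − y*) = 5.09 − 1.92 − 3.73 − 1.01 × (3.73 − 2.20) = -2.1053
(y − y*) = -2.1053 / 0.4 = -5.26

-5.26%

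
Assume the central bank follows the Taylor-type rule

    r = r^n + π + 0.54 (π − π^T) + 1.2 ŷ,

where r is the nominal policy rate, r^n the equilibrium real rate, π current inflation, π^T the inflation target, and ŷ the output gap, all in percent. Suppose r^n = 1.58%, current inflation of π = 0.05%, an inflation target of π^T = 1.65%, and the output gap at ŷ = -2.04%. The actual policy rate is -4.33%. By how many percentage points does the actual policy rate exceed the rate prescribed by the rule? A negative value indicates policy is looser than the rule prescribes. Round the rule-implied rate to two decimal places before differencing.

-2.65 pp

r = 1.58 + 0.05 + 0.54 × (0.05 − 1.65) + 1.2 × (-2.04)
   = 1.58 + 0.05 − 0.864 − 2.448 = -1.68
Deviation = -4.33 − (-1.68) = -2.65 pp.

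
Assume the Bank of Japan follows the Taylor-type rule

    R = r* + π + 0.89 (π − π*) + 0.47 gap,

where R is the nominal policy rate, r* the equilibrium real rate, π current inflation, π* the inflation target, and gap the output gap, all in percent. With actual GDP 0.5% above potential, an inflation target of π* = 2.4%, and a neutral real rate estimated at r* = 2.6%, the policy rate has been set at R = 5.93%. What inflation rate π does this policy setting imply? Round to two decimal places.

2.77%

Output 0.5% above potential → gap = 0.5.
Collecting π: R = r* + (1 + 0.89) π − 0.89 π* + 0.47 gap
1.89 π = 5.93 − 2.6 + 0.89 × 2.4 − 0.47 × 0.5 = 5.231
π = 5.231 / 1.89 = 2.77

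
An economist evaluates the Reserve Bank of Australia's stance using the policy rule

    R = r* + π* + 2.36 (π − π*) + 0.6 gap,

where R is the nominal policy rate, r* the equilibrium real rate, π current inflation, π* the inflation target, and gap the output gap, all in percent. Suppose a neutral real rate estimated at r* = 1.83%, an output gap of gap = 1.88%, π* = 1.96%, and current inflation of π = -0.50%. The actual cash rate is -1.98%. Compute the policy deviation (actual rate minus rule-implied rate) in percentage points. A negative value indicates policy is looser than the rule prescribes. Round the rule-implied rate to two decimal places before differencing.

R = 1.83 + 1.96 + 2.36 × (-0.50 − 1.96) + 0.6 × 1.88
   = 1.83 + 1.96 − 5.8056 + 1.128 = -0.89
Deviation = -1.98 − (-0.89) = -1.09 pp.

-1.09 pp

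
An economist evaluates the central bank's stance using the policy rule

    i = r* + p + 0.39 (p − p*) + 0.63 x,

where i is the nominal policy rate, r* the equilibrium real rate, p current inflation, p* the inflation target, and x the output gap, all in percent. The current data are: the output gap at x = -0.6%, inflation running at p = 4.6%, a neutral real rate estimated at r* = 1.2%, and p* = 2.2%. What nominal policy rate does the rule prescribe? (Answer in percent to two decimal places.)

6.36%

i = 1.2 + 4.6 + 0.39 × (4.6 − 2.2) + 0.63 × (-0.6)
   = 1.2 + 4.6 + 0.936 − 0.378 = 6.36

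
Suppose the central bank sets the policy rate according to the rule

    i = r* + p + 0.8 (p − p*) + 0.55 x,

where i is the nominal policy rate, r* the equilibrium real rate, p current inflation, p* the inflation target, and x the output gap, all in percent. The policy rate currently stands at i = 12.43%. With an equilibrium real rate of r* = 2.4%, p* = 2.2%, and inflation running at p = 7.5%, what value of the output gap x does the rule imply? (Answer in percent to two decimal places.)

0.55 x = 12.43 − 2.4 − 7.5 − 0.8 × (7.5 − 2.2) = -1.71
x = -1.71 / 0.55 = -3.11

-3.11%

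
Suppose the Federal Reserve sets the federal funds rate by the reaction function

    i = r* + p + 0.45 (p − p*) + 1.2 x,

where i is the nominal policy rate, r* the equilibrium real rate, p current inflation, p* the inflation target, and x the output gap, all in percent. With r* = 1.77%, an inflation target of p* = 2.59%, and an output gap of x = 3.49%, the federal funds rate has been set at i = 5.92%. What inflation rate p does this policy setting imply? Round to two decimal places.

0.78%

Collecting p: i = r* + (1 + 0.45) p − 0.45 p* + 1.2 x
1.45 p = 5.92 − 1.77 + 0.45 × 2.59 − 1.2 × 3.49 = 1.1275
p = 1.1275 / 1.45 = 0.78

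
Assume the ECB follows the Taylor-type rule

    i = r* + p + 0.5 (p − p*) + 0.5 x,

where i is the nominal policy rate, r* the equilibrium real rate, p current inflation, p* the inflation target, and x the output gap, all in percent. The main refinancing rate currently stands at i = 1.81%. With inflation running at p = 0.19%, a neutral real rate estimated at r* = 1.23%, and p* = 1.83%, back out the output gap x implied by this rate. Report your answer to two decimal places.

2.42%

0.5 x = 1.81 − 1.23 − 0.19 − 0.5 × (0.19 − 1.83) = 1.21
x = 1.21 / 0.5 = 2.42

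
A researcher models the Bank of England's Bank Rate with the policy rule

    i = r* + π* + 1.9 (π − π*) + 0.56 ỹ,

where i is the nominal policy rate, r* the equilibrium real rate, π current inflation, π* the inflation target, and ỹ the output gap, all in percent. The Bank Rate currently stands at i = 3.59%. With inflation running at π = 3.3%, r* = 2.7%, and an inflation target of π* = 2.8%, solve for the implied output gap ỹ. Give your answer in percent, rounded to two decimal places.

-5.11%

0.56 ỹ = 3.59 − 2.7 − 2.8 − 1.9 × (3.3 − 2.8) = -2.86
ỹ = -2.86 / 0.56 = -5.11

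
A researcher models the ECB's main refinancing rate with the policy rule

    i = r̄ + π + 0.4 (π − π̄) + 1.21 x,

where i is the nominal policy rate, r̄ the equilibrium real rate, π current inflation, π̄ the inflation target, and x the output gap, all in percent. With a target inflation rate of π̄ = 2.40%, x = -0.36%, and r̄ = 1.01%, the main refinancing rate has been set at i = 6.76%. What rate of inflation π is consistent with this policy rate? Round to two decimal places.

5.10%

Collecting π: i = r̄ + (1 + 0.4) π − 0.4 π̄ + 1.21 x
1.4 π = 6.76 − 1.01 + 0.4 × 2.40 − 1.21 × (-0.36) = 7.1456
π = 7.1456 / 1.4 = 5.10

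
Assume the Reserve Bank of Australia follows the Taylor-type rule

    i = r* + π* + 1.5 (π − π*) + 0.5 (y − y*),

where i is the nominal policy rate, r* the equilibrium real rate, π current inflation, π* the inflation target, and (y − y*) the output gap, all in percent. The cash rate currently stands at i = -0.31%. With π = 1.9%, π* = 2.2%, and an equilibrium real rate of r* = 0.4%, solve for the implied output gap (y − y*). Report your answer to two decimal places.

-4.92%

0.5 (y − y*) = -0.31 − 0.4 − 2.2 − 1.5 × (1.9 − 2.2) = -2.46
(y − y*) = -2.46 / 0.5 = -4.92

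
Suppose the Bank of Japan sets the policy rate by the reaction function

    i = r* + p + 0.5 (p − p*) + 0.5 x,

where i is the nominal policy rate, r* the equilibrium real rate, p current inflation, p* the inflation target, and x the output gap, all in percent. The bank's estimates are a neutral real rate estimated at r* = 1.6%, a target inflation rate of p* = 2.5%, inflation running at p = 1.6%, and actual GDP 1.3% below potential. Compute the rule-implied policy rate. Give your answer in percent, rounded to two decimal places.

2.10%

Output 1.3% below potential → x = -1.3.
i = 1.6 + 1.6 + 0.5 × (1.6 − 2.5) + 0.5 × (-1.3)
   = 1.6 + 1.6 − 0.45 − 0.65 = 2.10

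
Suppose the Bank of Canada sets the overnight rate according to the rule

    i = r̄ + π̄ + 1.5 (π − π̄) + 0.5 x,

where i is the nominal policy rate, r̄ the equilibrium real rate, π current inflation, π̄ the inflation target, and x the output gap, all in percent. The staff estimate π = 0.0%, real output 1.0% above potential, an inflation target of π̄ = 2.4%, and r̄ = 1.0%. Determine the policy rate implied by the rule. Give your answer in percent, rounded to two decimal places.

0.30%

Output 1.0% above potential → x = 1.0.
i = 1.0 + 2.4 + 1.5 × (0.0 − 2.4) + 0.5 × 1.0
   = 1.0 + 2.4 − 3.6 + 0.5 = 0.30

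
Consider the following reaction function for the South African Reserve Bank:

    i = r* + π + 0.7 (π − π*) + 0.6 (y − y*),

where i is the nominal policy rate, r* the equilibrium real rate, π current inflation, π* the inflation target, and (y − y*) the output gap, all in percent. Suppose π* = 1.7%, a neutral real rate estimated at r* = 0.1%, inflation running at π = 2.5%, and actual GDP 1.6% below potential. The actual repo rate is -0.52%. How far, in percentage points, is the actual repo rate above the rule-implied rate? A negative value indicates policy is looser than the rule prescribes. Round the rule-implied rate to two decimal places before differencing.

-2.72 pp

Output 1.6% below potential → (y − y*) = -1.6.
i = 0.1 + 2.5 + 0.7 × (2.5 − 1.7) + 0.6 × (-1.6)
   = 0.1 + 2.5 + 0.56 − 0.96 = 2.20
Deviation = -0.52 − 2.20 = -2.72 pp.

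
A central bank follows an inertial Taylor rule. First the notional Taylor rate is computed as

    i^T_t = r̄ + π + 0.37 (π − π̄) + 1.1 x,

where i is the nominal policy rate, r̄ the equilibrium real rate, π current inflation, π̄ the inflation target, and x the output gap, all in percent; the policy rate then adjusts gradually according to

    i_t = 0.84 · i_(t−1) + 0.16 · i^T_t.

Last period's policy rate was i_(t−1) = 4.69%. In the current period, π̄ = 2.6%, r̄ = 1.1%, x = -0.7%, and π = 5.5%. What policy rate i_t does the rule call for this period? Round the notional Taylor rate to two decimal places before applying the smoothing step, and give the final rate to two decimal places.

5.04%

i^T_t = 1.1 + 5.5 + 0.37 × (5.5 − 2.6) + 1.1 × (-0.7)
   = 1.1 + 5.5 + 1.073 − 0.77 = 6.90
i_t = 0.84 × 4.69 + 0.16 × 6.90 = 3.9396 + 1.104 = 5.04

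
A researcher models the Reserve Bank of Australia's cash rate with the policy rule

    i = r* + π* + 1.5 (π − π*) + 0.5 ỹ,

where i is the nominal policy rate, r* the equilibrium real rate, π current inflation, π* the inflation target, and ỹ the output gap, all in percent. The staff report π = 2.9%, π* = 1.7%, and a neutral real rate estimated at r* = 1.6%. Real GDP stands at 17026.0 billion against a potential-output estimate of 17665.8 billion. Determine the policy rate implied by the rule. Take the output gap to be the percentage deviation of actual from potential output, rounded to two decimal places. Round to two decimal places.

3.29%

Output gap = 100 × (17026.0 − 17665.8) / 17665.8 = -3.62%.
i = 1.60 + 1.70 + 1.5 × (2.90 − 1.70) + 0.5 × (-3.62)
   = 1.60 + 1.7 + 1.8 − 1.81 = 3.29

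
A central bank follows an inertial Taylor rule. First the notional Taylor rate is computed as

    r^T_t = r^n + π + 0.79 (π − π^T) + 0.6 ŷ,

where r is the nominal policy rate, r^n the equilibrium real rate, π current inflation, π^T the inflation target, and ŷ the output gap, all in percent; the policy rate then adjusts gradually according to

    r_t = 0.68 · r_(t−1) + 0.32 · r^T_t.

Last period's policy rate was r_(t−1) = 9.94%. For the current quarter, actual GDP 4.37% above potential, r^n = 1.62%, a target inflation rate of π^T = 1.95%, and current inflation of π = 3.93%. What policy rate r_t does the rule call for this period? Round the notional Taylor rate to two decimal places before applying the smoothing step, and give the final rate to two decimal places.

Output 4.37% above potential → ŷ = 4.37.
r^T_t = 1.62 + 3.93 + 0.79 × (3.93 − 1.95) + 0.6 × 4.37
   = 1.62 + 3.93 + 1.5642 + 2.622 = 9.74
r_t = 0.68 × 9.94 + 0.32 × 9.74 = 6.7592 + 3.1168 = 9.88

9.88%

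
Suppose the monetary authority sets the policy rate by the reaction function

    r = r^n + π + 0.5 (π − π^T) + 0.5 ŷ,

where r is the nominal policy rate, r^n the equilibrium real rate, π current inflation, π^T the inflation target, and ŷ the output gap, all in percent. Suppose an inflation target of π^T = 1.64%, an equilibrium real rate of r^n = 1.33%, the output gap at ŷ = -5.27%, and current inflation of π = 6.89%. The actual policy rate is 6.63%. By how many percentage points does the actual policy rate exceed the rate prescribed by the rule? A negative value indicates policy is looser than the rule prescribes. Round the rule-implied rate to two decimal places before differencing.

-1.58 pp

r = 1.33 + 6.89 + 0.5 × (6.89 − 1.64) + 0.5 × (-5.27)
   = 1.33 + 6.89 + 2.625 − 2.635 = 8.21
Deviation = 6.63 − 8.21 = -1.58 pp.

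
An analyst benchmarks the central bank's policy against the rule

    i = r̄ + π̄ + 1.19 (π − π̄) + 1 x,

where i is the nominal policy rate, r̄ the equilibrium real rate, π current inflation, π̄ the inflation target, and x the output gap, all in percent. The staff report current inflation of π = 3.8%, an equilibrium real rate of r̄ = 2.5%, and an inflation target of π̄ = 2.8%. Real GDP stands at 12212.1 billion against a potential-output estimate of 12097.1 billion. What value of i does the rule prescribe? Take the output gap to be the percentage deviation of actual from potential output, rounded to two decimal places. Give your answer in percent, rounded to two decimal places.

7.44%

Output gap = 100 × (12212.1 − 12097.1) / 12097.1 = 0.95%.
i = 2.50 + 2.80 + 1.19 × (3.80 − 2.80) + 1 × 0.95
   = 2.50 + 2.8 + 1.19 + 0.95 = 7.44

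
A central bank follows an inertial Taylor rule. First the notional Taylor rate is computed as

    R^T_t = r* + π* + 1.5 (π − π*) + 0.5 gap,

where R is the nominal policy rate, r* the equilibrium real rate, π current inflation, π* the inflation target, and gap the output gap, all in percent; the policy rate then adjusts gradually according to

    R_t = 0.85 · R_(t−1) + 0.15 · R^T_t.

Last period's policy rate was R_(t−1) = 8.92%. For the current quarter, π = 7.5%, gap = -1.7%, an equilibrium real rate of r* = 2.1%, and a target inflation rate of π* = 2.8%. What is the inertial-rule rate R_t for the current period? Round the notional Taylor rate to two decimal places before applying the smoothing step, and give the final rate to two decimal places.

9.25%

R^T_t = 2.1 + 2.8 + 1.5 × (7.5 − 2.8) + 0.5 × (-1.7)
   = 2.1 + 2.8 + 7.05 − 0.85 = 11.10
R_t = 0.85 × 8.92 + 0.15 × 11.10 = 7.582 + 1.665 = 9.25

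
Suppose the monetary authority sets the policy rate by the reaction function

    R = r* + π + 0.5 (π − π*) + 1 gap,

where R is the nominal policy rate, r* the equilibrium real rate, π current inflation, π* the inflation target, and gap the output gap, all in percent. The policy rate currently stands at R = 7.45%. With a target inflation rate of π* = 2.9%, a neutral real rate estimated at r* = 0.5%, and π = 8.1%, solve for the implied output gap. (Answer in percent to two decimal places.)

-3.75%

1 gap = 7.45 − 0.5 − 8.1 − 0.5 × (8.1 − 2.9) = -3.75
gap = -3.75 / 1 = -3.75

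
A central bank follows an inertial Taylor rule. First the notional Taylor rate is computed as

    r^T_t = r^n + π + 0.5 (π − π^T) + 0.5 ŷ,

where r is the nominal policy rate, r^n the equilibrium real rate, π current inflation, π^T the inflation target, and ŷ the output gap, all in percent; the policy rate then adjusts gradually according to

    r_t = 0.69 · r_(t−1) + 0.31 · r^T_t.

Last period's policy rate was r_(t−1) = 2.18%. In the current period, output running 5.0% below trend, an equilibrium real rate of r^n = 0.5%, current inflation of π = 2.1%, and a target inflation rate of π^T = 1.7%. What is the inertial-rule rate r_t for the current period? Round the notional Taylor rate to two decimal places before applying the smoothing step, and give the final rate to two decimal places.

Output 5.0% below potential → ŷ = -5.0.
r^T_t = 0.5 + 2.1 + 0.5 × (2.1 − 1.7) + 0.5 × (-5.0)
   = 0.5 + 2.1 + 0.2 − 2.5 = 0.30
r_t = 0.69 × 2.18 + 0.31 × 0.30 = 1.5042 + 0.093 = 1.60

1.60%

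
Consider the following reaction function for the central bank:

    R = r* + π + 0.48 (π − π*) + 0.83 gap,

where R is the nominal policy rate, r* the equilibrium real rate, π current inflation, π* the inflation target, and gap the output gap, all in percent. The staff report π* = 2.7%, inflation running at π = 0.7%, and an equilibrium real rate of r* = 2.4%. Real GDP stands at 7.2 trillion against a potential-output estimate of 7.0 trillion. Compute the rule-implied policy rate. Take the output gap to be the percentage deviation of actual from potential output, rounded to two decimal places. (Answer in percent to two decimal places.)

4.51%

Output gap = 100 × (7.2 − 7.0) / 7.0 = 2.86%.
R = 2.40 + 0.70 + 0.48 × (0.70 − 2.70) + 0.83 × 2.86
   = 2.40 + 0.7 − 0.96 + 2.3738 = 4.51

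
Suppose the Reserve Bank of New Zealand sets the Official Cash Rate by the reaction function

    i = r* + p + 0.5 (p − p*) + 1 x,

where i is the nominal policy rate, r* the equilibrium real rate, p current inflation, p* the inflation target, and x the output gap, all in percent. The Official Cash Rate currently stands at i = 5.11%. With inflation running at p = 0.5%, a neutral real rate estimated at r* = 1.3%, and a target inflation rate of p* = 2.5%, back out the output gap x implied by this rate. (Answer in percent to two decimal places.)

4.31%

1 x = 5.11 − 1.3 − 0.5 − 0.5 × (0.5 − 2.5) = 4.31
x = 4.31 / 1 = 4.31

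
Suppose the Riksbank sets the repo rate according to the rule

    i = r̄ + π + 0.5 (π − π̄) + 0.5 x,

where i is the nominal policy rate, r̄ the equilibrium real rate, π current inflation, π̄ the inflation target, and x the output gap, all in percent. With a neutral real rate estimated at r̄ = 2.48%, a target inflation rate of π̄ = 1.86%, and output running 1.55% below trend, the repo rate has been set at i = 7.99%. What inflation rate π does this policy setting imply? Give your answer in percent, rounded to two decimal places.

Output 1.55% below potential → x = -1.55.
Collecting π: i = r̄ + (1 + 0.5) π − 0.5 π̄ + 0.5 x
1.5 π = 7.99 − 2.48 + 0.5 × 1.86 − 0.5 × (-1.55) = 7.215
π = 7.215 / 1.5 = 4.81

4.81%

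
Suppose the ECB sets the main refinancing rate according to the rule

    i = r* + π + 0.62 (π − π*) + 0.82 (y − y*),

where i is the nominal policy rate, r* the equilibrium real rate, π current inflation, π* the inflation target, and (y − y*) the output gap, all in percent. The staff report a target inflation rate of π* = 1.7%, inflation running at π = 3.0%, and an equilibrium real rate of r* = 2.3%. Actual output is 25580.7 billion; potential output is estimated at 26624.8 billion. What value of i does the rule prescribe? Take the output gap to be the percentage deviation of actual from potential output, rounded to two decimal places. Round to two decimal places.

2.89%

Output gap = 100 × (25580.7 − 26624.8) / 26624.8 = -3.92%.
i = 2.30 + 3.00 + 0.62 × (3.00 − 1.70) + 0.82 × (-3.92)
   = 2.30 + 3 + 0.806 − 3.2144 = 2.89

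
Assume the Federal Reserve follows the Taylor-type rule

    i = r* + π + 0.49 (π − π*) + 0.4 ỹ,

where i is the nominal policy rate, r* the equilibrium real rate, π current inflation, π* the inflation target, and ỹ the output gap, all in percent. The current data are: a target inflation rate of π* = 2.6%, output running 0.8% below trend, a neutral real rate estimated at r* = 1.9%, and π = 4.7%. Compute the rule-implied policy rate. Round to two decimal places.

7.31%

Output 0.8% below potential → ỹ = -0.8.
i = 1.9 + 4.7 + 0.49 × (4.7 − 2.6) + 0.4 × (-0.8)
   = 1.9 + 4.7 + 1.029 − 0.32 = 7.31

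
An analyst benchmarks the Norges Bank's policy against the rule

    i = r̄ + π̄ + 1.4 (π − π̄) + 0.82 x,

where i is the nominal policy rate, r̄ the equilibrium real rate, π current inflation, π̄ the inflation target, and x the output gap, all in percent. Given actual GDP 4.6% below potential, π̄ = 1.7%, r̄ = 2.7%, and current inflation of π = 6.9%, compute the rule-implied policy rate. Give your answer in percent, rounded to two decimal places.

Output 4.6% below potential → x = -4.6.
i = 2.7 + 1.7 + 1.4 × (6.9 − 1.7) + 0.82 × (-4.6)
   = 2.7 + 1.7 + 7.28 − 3.772 = 7.91

7.91%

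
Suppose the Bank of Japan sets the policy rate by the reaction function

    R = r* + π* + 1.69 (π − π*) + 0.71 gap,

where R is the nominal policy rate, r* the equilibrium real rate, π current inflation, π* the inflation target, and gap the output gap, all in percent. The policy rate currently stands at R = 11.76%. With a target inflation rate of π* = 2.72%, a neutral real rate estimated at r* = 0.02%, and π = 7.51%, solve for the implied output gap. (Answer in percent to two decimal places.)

1.30%

0.71 gap = 11.76 − 0.02 − 2.72 − 1.69 × (7.51 − 2.72) = 0.9249
gap = 0.9249 / 0.71 = 1.30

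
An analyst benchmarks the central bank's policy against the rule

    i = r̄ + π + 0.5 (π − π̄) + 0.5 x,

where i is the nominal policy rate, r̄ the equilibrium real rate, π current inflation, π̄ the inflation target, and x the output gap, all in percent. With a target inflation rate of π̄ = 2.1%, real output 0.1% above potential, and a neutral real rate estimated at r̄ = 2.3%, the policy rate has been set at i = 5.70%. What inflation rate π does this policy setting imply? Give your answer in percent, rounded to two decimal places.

2.93%

Output 0.1% above potential → x = 0.1.
Collecting π: i = r̄ + (1 + 0.5) π − 0.5 π̄ + 0.5 x
1.5 π = 5.70 − 2.3 + 0.5 × 2.1 − 0.5 × 0.1 = 4.4
π = 4.4 / 1.5 = 2.93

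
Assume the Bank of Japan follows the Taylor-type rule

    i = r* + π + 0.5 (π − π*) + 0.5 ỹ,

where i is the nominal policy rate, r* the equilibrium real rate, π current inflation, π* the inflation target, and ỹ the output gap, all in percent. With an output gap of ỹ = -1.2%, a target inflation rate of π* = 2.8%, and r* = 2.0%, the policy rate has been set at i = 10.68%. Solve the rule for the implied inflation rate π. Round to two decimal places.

Collecting π: i = r* + (1 + 0.5) π − 0.5 π* + 0.5 ỹ
1.5 π = 10.68 − 2.0 + 0.5 × 2.8 − 0.5 × (-1.2) = 10.68
π = 10.68 / 1.5 = 7.12

7.12%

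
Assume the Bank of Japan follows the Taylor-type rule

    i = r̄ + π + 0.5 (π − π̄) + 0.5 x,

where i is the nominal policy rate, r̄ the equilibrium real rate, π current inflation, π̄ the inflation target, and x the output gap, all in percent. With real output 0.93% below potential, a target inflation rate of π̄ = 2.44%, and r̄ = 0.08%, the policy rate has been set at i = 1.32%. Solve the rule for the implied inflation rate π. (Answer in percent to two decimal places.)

Output 0.93% below potential → x = -0.93.
Collecting π: i = r̄ + (1 + 0.5) π − 0.5 π̄ + 0.5 x
1.5 π = 1.32 − 0.08 + 0.5 × 2.44 − 0.5 × (-0.93) = 2.925
π = 2.925 / 1.5 = 1.95

1.95%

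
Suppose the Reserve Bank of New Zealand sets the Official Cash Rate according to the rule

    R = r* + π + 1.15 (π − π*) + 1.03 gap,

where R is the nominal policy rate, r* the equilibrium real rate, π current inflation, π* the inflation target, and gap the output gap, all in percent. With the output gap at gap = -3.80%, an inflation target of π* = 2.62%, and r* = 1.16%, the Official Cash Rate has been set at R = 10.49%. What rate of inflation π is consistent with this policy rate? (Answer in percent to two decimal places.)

Collecting π: R = r* + (1 + 1.15) π − 1.15 π* + 1.03 gap
2.15 π = 10.49 − 1.16 + 1.15 × 2.62 − 1.03 × (-3.80) = 16.257
π = 16.257 / 2.15 = 7.56

7.56%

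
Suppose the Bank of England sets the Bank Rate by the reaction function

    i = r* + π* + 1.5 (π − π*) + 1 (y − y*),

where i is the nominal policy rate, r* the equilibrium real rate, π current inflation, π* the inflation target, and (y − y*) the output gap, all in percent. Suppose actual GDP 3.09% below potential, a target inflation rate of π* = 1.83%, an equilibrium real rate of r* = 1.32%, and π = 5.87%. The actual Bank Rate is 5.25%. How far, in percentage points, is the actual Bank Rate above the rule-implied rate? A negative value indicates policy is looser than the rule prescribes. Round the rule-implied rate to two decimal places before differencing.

-0.87 pp

Output 3.09% below potential → (y − y*) = -3.09.
i = 1.32 + 1.83 + 1.5 × (5.87 − 1.83) + 1 × (-3.09)
   = 1.32 + 1.83 + 6.06 − 3.09 = 6.12
Deviation = 5.25 − 6.12 = -0.87 pp.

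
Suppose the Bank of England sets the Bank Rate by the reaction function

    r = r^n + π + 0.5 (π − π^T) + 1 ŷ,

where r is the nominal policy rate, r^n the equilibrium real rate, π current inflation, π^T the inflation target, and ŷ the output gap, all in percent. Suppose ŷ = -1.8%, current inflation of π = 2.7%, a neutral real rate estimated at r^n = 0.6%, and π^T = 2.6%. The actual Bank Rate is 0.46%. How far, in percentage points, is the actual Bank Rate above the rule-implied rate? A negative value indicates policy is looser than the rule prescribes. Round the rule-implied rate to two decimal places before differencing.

-1.09 pp

r = 0.6 + 2.7 + 0.5 × (2.7 − 2.6) + 1 × (-1.8)
   = 0.6 + 2.7 + 0.05 − 1.8 = 1.55
Deviation = 0.46 − 1.55 = -1.09 pp.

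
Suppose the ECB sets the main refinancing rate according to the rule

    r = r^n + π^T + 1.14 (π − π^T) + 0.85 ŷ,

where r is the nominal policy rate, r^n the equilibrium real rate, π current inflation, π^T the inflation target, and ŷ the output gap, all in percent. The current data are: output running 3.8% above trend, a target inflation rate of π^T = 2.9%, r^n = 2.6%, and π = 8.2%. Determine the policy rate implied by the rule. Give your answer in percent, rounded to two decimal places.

14.77%

Output 3.8% above potential → ŷ = 3.8.
r = 2.6 + 2.9 + 1.14 × (8.2 − 2.9) + 0.85 × 3.8
   = 2.6 + 2.9 + 6.042 + 3.23 = 14.77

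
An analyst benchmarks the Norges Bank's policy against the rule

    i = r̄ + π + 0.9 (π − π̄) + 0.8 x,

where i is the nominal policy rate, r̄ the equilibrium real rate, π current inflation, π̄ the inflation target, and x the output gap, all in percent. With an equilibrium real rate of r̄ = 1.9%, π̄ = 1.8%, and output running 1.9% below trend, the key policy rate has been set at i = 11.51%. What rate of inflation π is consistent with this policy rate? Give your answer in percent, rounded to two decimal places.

6.71%

Output 1.9% below potential → x = -1.9.
Collecting π: i = r̄ + (1 + 0.9) π − 0.9 π̄ + 0.8 x
1.9 π = 11.51 − 1.9 + 0.9 × 1.8 − 0.8 × (-1.9) = 12.75
π = 12.75 / 1.9 = 6.71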